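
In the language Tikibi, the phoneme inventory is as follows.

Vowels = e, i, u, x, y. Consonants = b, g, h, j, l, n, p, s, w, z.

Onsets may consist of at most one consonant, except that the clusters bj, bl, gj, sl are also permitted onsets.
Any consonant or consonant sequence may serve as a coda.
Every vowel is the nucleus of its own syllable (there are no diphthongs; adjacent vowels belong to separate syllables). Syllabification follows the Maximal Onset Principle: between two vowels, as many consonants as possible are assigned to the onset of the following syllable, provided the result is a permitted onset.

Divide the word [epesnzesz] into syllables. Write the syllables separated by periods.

e.pesn.zesz

Vowels present: e, e, e; each is a nucleus, giving 3 syllables.
V1 /e/ – V2 /e/: /p/ is a single consonant, so it becomes the next onset.
V2 /e/ – V3 /e/: cluster /snz/ — the longest permitted-onset suffix is /z/; onset = /z/, preceding coda = /sn/.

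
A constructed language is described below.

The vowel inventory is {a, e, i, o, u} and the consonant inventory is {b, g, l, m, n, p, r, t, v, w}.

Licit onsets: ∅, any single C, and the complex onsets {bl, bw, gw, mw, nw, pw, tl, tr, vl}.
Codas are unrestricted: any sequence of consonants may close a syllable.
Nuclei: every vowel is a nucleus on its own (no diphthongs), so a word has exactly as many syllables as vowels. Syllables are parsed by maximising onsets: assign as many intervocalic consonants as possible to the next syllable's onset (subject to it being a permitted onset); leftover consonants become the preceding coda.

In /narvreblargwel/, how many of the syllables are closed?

3

Nuclei (vowels): a, e, a, e → 4 syllables.
V1 /a/ – V2 /e/: /rvr/ splits as /rv/ + /r/ (/r/ is the longest suffix that is a licit onset).
V2 /e/ – V3 /a/: /bl/ is a licit onset in full, so it all attaches to the next syllable.
V3 /a/ – V4 /e/: /rgw/ — longest licit onset from the right is /gw/, leaving /r/ as coda.
Result: narv.re.blar.gwel.
Classifying each syllable: /narv/ (closed), /re/ (open), /blar/ (closed), /gwel/ (closed).
Closed syllables: 3.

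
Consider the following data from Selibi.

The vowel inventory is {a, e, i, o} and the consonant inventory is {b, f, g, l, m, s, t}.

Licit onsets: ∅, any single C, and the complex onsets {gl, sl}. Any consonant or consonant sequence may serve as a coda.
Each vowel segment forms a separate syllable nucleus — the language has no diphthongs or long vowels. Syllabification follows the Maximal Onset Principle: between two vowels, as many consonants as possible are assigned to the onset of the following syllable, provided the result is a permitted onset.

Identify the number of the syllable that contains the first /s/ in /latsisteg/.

2

The vowels are a, i, e — 3 nuclei, so 3 syllables.
Between /a/ (V1) and /i/ (V2): /ts/ splits as /t/ + /s/ (/s/ is the longest suffix that is a licit onset).
Between /i/ (V2) and /e/ (V3): /st/ — longest licit onset from the right is /t/, leaving /s/ as coda.
Syllabification: lat.sis.teg.
The first /s/ is in the onset of syllable 2 (/sis/).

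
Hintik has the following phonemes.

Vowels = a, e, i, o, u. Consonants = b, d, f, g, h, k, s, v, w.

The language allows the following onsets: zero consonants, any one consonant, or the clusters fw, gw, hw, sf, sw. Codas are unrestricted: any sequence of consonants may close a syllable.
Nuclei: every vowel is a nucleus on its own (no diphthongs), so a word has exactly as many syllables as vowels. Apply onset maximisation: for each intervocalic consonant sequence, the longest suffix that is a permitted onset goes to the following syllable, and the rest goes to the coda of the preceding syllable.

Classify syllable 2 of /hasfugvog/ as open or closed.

closed

The vowels are a, u, o — 3 nuclei, so 3 syllables.
Between /a/ (V1) and /u/ (V2): /sf/ — entire cluster is a permitted onset → onset /sf/, coda ∅.
Between /u/ (V2) and /o/ (V3): cluster /gv/ — the longest permitted-onset suffix is /v/; onset = /v/, preceding coda = /g/.
Putting it together: ha.sfug.vog.
Syllable 2 is /sfug/ with coda /g/, so it is closed.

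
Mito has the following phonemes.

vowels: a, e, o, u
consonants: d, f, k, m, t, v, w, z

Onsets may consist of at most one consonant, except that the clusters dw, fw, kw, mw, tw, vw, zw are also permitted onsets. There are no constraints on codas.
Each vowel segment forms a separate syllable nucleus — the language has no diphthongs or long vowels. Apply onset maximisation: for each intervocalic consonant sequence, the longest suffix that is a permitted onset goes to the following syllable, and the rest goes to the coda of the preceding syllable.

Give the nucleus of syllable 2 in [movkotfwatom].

Nuclei (vowels): o, o, a, o → 4 syllables.
The second nucleus (vowel 2 from the left) is /o/.

o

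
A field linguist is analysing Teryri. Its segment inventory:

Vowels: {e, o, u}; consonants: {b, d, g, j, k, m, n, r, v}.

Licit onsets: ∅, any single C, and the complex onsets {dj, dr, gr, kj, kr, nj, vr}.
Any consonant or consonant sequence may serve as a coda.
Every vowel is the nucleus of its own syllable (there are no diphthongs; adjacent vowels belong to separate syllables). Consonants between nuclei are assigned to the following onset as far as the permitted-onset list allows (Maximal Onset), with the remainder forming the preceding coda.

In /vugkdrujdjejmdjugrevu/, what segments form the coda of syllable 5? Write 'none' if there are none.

none

Vowels present: u, u, e, u, e, u; each is a nucleus, giving 6 syllables.
/u…u/ gap (V1→V2): /gkdr/ — longest licit onset from the right is /dr/, leaving /gk/ as coda.
/u…e/ gap (V2→V3): cluster /jdj/ — the longest permitted-onset suffix is /dj/; onset = /dj/, preceding coda = /j/.
/e…u/ gap (V3→V4): /jmdj/; trying suffixes from longest down, /dj/ is the first permitted one, so coda /jm/ | onset /dj/.
/u…e/ gap (V4→V5): /gr/ — entire cluster is a permitted onset → onset /gr/, coda ∅.
/e…u/ gap (V5→V6): /v/ is a single consonant, so it becomes the next onset.
So the parse is vugk.druj.djejm.dju.gre.vu.
Syllable 5 is /gre/: onset /gr/, nucleus /e/, coda ∅.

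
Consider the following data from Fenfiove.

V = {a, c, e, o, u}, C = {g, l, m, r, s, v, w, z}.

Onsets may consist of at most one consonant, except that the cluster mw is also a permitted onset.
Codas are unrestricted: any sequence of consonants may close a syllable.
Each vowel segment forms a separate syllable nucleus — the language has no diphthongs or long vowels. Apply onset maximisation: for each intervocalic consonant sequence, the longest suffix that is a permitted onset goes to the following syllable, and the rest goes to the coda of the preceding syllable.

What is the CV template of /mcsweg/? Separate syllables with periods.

CVC.CVC

Vowels present: c, e; each is a nucleus, giving 2 syllables.
σ1/σ2 boundary: /sw/; trying suffixes from longest down, /w/ is the first permitted one, so coda /s/ | onset /w/.
So the parse is mcs.weg.
Mapping each syllable to C/V: /mcs/ → CVC, /weg/ → CVC.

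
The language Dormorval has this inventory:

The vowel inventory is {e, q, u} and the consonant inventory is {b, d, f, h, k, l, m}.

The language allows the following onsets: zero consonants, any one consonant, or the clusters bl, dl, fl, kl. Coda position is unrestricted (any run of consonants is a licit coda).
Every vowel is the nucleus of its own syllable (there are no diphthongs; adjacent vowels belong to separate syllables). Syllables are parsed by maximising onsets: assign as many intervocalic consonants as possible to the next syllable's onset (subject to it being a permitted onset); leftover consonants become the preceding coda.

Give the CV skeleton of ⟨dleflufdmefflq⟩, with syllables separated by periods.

CCV.CCVCC.CVC.CCV

Nuclei (vowels): e, u, e, q → 4 syllables.
V1 /e/ – V2 /u/: cluster /fl/ — /fl/ is itself a permitted onset, so the whole cluster goes right; preceding coda = ∅.
V2 /u/ – V3 /e/: /fdm/; trying suffixes from longest down, /m/ is the first permitted one, so coda /fd/ | onset /m/.
V3 /e/ – V4 /q/: /ffl/ splits as /f/ + /fl/ (/fl/ is the longest suffix that is a licit onset).
So the parse is dle.flufd.mef.flq.
Mapping each syllable to C/V: /dle/ → CCV, /flufd/ → CCVCC, /mef/ → CVC, /flq/ → CCV.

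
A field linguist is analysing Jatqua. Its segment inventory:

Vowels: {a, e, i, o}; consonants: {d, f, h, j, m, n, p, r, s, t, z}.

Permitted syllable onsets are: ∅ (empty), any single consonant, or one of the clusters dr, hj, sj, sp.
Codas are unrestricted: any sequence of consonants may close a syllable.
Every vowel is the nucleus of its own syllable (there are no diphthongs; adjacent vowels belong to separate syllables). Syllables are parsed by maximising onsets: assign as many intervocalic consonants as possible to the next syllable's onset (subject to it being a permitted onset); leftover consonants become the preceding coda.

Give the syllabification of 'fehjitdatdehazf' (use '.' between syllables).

fe.hjit.dat.de.hazf

Nuclei (vowels): e, i, a, e, a → 5 syllables.
σ1/σ2 boundary: /hj/ — entire cluster is a permitted onset → onset /hj/, coda ∅.
σ2/σ3 boundary: cluster /td/ — the longest permitted-onset suffix is /d/; onset = /d/, preceding coda = /t/.
σ3/σ4 boundary: /td/ — longest licit onset from the right is /d/, leaving /t/ as coda.
σ4/σ5 boundary: just /h/ — single C goes to the following onset.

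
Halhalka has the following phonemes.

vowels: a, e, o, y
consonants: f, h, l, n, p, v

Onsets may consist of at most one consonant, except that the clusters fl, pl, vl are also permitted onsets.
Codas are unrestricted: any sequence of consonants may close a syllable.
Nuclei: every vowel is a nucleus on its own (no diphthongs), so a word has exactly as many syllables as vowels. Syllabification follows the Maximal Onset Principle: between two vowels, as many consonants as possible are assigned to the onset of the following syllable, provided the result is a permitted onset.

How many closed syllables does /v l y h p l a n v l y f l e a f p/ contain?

Nuclei (vowels): y, a, y, e, a → 5 syllables.
Between /y/ (V1) and /a/ (V2): /hpl/ — longest licit onset from the right is /pl/, leaving /h/ as coda.
Between /a/ (V2) and /y/ (V3): /nvl/ splits as /n/ + /vl/ (/vl/ is the longest suffix that is a licit onset).
Between /y/ (V3) and /e/ (V4): cluster /fl/ — /fl/ is itself a permitted onset, so the whole cluster goes right; preceding coda = ∅.
Between /e/ (V4) and /a/ (V5): hiatus — the boundary sits between the two vowels.
Result: vlyh.plan.vly.fle.afp.
Classifying each syllable: /vlyh/ (closed), /plan/ (closed), /vly/ (open), /fle/ (open), /afp/ (closed).
Closed syllables: 3.

3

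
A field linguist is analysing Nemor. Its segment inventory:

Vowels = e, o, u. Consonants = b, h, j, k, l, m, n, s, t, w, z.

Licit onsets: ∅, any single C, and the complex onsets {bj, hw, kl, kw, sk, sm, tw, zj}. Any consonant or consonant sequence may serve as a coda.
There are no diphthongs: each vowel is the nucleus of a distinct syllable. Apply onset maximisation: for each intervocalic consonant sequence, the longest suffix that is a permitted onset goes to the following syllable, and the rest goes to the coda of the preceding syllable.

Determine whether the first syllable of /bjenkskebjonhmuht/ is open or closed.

closed

Vowels present: e, e, o, u; each is a nucleus, giving 4 syllables.
/e…e/ gap (V1→V2): /nksk/ splits as /nk/ + /sk/ (/sk/ is the longest suffix that is a licit onset).
/e…o/ gap (V2→V3): /bj/ — entire cluster is a permitted onset → onset /bj/, coda ∅.
/o…u/ gap (V3→V4): /nhm/ — longest licit onset from the right is /m/, leaving /nh/ as coda.
Result: bjenk.ske.bjonh.muht.
Syllable 1 is /bjenk/ with coda /nk/, so it is closed.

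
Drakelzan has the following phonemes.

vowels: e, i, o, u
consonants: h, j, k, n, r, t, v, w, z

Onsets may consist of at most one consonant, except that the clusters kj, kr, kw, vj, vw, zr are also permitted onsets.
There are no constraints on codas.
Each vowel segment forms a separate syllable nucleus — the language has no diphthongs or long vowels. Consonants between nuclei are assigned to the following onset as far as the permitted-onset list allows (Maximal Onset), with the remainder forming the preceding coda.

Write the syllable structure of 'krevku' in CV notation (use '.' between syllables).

The vowels are e, u — 2 nuclei, so 2 syllables.
/e…u/ gap (V1→V2): cluster /vk/ — the longest permitted-onset suffix is /k/; onset = /k/, preceding coda = /v/.
So the parse is krev.ku.
Mapping each syllable to C/V: /krev/ → CCVC, /ku/ → CV.

CCVC.CV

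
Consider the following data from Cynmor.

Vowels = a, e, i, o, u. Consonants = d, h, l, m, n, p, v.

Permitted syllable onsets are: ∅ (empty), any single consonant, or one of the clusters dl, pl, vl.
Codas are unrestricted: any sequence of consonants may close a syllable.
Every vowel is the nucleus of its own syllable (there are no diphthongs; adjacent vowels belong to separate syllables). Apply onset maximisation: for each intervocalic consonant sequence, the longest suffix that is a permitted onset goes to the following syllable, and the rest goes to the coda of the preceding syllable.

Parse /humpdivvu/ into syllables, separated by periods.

Nuclei (vowels): u, i, u → 3 syllables.
/u…i/ gap (V1→V2): /mpd/ — longest licit onset from the right is /d/, leaving /mp/ as coda.
/i…u/ gap (V2→V3): cluster /vv/ — the longest permitted-onset suffix is /v/; onset = /v/, preceding coda = /v/.

hump.div.vu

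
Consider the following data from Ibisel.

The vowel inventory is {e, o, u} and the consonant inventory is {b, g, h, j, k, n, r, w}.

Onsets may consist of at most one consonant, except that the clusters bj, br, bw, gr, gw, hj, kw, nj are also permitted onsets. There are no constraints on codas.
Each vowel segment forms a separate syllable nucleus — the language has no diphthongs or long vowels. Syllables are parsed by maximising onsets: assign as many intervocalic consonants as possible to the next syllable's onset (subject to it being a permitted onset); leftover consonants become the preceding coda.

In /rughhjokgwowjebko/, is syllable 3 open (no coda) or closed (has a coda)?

Vowels present: u, o, o, e, o; each is a nucleus, giving 5 syllables.
Between /u/ (V1) and /o/ (V2): /ghhj/; trying suffixes from longest down, /hj/ is the first permitted one, so coda /gh/ | onset /hj/.
Between /o/ (V2) and /o/ (V3): /kgw/ splits as /k/ + /gw/ (/gw/ is the longest suffix that is a licit onset).
Between /o/ (V3) and /e/ (V4): cluster /wj/ — the longest permitted-onset suffix is /j/; onset = /j/, preceding coda = /w/.
Between /e/ (V4) and /o/ (V5): /bk/ splits as /b/ + /k/ (/k/ is the longest suffix that is a licit onset).
So the parse is rugh.hjok.gwow.jeb.ko.
Syllable 3 is /gwow/ with coda /w/, so it is closed.

closed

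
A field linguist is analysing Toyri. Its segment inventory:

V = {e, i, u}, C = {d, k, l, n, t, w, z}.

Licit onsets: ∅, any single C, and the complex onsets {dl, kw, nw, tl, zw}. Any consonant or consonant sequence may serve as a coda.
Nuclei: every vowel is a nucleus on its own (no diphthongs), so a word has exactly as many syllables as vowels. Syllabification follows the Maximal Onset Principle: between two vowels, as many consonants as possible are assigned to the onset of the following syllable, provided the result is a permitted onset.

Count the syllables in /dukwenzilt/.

Vowels present: u, e, i; each is a nucleus, giving 3 syllables.

3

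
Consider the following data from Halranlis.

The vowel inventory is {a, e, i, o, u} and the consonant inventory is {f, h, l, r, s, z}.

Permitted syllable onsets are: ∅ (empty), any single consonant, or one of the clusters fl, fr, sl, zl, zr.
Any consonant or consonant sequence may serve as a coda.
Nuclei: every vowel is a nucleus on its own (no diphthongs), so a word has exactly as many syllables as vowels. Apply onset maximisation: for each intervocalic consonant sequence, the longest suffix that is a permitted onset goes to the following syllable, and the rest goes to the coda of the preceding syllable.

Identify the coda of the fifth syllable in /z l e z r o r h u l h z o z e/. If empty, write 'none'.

none

Nuclei (vowels): e, o, u, o, e → 5 syllables.
V1 /e/ – V2 /o/: /zr/ is a licit onset in full, so it all attaches to the next syllable.
V2 /o/ – V3 /u/: /rh/ splits as /r/ + /h/ (/h/ is the longest suffix that is a licit onset).
V3 /u/ – V4 /o/: /lhz/; trying suffixes from longest down, /z/ is the first permitted one, so coda /lh/ | onset /z/.
V4 /o/ – V5 /e/: just /z/ — single C goes to the following onset.
Result: zle.zror.hulh.zo.ze.
Syllable 5 is /ze/: onset /z/, nucleus /e/, coda ∅.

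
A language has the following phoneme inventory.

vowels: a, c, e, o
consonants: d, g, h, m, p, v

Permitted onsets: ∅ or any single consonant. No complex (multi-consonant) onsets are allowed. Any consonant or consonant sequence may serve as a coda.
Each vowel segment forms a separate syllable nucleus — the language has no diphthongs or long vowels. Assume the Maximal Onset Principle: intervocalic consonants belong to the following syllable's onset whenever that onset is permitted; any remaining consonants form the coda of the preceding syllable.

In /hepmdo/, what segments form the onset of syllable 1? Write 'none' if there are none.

h

The vowels are e, o — 2 nuclei, so 2 syllables.
V1 /e/ – V2 /o/: /pmd/; trying suffixes from longest down, /d/ is the first permitted one, so coda /pm/ | onset /d/.
So the parse is hepm.do.
Syllable 1 is /hepm/: onset /h/, nucleus /e/, coda /pm/.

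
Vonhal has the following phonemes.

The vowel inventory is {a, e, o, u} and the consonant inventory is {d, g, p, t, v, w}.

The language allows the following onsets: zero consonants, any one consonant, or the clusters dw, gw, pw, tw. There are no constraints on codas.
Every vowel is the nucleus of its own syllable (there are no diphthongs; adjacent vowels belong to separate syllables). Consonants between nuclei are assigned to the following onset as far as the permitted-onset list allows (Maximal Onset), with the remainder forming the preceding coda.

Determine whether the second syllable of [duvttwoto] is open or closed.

The vowels are u, o, o — 3 nuclei, so 3 syllables.
Between /u/ (V1) and /o/ (V2): cluster /vttw/ — the longest permitted-onset suffix is /tw/; onset = /tw/, preceding coda = /vt/.
Between /o/ (V2) and /o/ (V3): just /t/ — single C goes to the following onset.
So the parse is duvt.two.to.
Syllable 2 is /two/; it ends in its nucleus with no coda, so it is open.

open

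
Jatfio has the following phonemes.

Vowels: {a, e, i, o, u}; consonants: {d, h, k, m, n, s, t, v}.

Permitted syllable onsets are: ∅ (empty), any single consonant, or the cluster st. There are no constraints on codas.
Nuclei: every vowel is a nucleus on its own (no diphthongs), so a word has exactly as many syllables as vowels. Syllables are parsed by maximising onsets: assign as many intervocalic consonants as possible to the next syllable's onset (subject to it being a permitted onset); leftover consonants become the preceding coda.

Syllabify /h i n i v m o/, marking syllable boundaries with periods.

Nuclei (vowels): i, i, o → 3 syllables.
σ1/σ2 boundary: just /n/ — single C goes to the following onset.
σ2/σ3 boundary: /vm/ — longest licit onset from the right is /m/, leaving /v/ as coda.

hi.niv.mo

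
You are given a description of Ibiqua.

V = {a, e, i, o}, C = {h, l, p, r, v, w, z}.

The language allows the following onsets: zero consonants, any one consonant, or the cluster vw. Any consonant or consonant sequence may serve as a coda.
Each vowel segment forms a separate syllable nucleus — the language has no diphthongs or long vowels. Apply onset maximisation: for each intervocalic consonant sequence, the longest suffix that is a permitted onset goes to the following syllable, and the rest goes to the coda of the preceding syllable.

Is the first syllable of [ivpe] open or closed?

closed

Vowels present: i, e; each is a nucleus, giving 2 syllables.
σ1/σ2 boundary: /vp/ — longest licit onset from the right is /p/, leaving /v/ as coda.
Syllabification: iv.pe.
Syllable 1 is /iv/ with coda /v/, so it is closed.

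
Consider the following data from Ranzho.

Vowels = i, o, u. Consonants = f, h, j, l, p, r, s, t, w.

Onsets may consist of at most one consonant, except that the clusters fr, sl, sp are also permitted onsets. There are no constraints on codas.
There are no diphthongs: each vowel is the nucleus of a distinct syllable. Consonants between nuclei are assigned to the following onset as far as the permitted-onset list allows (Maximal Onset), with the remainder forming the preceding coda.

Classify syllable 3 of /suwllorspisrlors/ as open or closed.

The vowels are u, o, i, o — 4 nuclei, so 4 syllables.
/u…o/ gap (V1→V2): cluster /wll/ — the longest permitted-onset suffix is /l/; onset = /l/, preceding coda = /wl/.
/o…i/ gap (V2→V3): /rsp/; trying suffixes from longest down, /sp/ is the first permitted one, so coda /r/ | onset /sp/.
/i…o/ gap (V3→V4): /srl/ splits as /sr/ + /l/ (/l/ is the longest suffix that is a licit onset).
Result: suwl.lor.spisr.lors.
Syllable 3 is /spisr/ with coda /sr/, so it is closed.

closed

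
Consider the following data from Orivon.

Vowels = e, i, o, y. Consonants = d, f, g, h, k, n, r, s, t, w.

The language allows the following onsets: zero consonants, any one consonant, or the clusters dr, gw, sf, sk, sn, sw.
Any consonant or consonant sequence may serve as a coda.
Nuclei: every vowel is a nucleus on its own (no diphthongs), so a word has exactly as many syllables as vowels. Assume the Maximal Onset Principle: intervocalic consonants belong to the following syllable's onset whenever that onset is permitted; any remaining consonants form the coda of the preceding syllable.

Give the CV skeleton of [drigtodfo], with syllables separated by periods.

CCVC.CVC.CV

Nuclei (vowels): i, o, o → 3 syllables.
Between /i/ (V1) and /o/ (V2): /gt/ — longest licit onset from the right is /t/, leaving /g/ as coda.
Between /o/ (V2) and /o/ (V3): /df/ splits as /d/ + /f/ (/f/ is the longest suffix that is a licit onset).
Putting it together: drig.tod.fo.
Mapping each syllable to C/V: /drig/ → CCVC, /tod/ → CVC, /fo/ → CV.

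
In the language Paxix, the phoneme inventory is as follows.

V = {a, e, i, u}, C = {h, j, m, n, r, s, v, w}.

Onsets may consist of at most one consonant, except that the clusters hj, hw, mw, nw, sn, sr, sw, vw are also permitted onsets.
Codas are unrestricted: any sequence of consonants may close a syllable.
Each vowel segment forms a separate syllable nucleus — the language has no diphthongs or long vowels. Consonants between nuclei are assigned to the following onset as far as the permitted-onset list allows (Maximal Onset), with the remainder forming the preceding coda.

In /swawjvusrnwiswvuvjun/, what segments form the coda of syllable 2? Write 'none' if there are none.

Nuclei (vowels): a, u, i, u, u → 5 syllables.
V1 /a/ – V2 /u/: /wjv/ — longest licit onset from the right is /v/, leaving /wj/ as coda.
V2 /u/ – V3 /i/: /srnw/; trying suffixes from longest down, /nw/ is the first permitted one, so coda /sr/ | onset /nw/.
V3 /i/ – V4 /u/: /swv/; trying suffixes from longest down, /v/ is the first permitted one, so coda /sw/ | onset /v/.
V4 /u/ – V5 /u/: /vj/; trying suffixes from longest down, /j/ is the first permitted one, so coda /v/ | onset /j/.
Putting it together: swawj.vusr.nwisw.vuv.jun.
Syllable 2 is /vusr/: onset /v/, nucleus /u/, coda /sr/.

sr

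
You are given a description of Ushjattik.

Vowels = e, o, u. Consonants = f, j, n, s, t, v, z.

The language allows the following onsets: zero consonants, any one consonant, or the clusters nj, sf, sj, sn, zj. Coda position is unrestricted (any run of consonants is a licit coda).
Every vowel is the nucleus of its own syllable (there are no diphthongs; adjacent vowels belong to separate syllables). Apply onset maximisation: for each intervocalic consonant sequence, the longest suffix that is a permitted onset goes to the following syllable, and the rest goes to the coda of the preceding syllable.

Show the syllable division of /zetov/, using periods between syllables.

ze.tov

Vowels present: e, o; each is a nucleus, giving 2 syllables.
/e…o/ gap (V1→V2): /t/ → onset of the next syllable (single consonants are always licit onsets).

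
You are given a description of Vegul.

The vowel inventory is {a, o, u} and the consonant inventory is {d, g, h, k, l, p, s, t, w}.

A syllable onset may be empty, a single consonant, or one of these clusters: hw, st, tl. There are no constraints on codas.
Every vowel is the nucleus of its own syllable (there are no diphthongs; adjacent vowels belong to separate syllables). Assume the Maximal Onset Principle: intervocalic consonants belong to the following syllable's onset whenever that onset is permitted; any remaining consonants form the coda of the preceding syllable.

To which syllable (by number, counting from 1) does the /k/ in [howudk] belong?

2

Vowels present: o, u; each is a nucleus, giving 2 syllables.
Between /o/ (V1) and /u/ (V2): /w/ → onset of the next syllable (single consonants are always licit onsets).
Syllabification: ho.wudk.
The /k/ is in the coda of syllable 2 (/wudk/).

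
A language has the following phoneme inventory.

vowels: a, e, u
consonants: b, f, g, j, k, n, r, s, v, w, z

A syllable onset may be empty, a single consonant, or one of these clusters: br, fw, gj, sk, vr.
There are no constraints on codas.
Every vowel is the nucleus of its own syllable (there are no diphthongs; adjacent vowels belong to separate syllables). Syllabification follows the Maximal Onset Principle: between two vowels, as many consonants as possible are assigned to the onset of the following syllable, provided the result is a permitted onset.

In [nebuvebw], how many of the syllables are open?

Vowels present: e, u, e; each is a nucleus, giving 3 syllables.
σ1/σ2 boundary: /b/ → onset of the next syllable (single consonants are always licit onsets).
σ2/σ3 boundary: /v/ is a single consonant, so it becomes the next onset.
So the parse is ne.bu.vebw.
Classifying each syllable: /ne/ (open), /bu/ (open), /vebw/ (closed).
Open syllables: 2.

2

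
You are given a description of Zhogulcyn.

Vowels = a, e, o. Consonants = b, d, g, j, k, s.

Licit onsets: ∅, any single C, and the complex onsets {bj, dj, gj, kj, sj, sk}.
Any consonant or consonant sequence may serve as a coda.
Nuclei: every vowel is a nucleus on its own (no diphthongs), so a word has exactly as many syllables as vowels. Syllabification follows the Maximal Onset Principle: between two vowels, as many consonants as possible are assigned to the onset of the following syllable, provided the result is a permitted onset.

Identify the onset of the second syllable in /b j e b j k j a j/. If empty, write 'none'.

kj

The vowels are e, a — 2 nuclei, so 2 syllables.
σ1/σ2 boundary: /bjkj/ splits as /bj/ + /kj/ (/kj/ is the longest suffix that is a licit onset).
Syllabification: bjebj.kjaj.
Syllable 2 is /kjaj/: onset /kj/, nucleus /a/, coda /j/.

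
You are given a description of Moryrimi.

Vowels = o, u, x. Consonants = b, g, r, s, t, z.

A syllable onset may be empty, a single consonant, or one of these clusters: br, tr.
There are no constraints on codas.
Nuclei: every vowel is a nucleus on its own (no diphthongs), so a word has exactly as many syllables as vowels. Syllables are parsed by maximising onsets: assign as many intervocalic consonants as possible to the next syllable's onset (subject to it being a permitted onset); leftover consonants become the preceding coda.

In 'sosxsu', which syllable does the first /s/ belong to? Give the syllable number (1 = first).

Vowels present: o, x, u; each is a nucleus, giving 3 syllables.
/o…x/ gap (V1→V2): /s/ is a single consonant, so it becomes the next onset.
/x…u/ gap (V2→V3): /s/ → onset of the next syllable (single consonants are always licit onsets).
Result: so.sx.su.
The first /s/ is in the onset of syllable 1 (/so/).

1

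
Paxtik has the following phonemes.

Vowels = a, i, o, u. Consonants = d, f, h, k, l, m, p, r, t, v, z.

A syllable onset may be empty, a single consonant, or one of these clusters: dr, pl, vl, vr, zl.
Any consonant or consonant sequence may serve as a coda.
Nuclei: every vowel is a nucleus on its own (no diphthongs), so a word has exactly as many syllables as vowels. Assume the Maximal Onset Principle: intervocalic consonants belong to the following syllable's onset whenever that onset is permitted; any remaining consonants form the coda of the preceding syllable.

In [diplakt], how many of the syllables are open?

Nuclei (vowels): i, a → 2 syllables.
/i…a/ gap (V1→V2): /pl/ is a licit onset in full, so it all attaches to the next syllable.
So the parse is di.plakt.
Classifying each syllable: /di/ (open), /plakt/ (closed).
Open syllables: 1.

1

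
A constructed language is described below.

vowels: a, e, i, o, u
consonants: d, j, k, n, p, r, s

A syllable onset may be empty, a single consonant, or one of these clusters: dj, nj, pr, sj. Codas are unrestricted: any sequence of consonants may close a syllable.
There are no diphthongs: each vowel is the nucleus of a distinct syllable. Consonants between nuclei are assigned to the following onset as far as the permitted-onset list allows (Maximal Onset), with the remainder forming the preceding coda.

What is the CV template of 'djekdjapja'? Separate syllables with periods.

Nuclei (vowels): e, a, a → 3 syllables.
σ1/σ2 boundary: /kdj/; trying suffixes from longest down, /dj/ is the first permitted one, so coda /k/ | onset /dj/.
σ2/σ3 boundary: cluster /pj/ — the longest permitted-onset suffix is /j/; onset = /j/, preceding coda = /p/.
So the parse is djek.djap.ja.
Mapping each syllable to C/V: /djek/ → CCVC, /djap/ → CCVC, /ja/ → CV.

CCVC.CCVC.CV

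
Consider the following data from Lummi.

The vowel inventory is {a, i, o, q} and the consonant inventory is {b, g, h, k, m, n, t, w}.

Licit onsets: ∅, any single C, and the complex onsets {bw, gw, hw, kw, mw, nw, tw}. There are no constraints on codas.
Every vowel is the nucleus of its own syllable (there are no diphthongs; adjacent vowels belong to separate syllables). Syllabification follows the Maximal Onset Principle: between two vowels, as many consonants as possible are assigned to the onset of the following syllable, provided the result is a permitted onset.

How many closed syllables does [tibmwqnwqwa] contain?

Vowels present: i, q, q, a; each is a nucleus, giving 4 syllables.
V1 /i/ – V2 /q/: cluster /bmw/ — the longest permitted-onset suffix is /mw/; onset = /mw/, preceding coda = /b/.
V2 /q/ – V3 /q/: /nw/ — entire cluster is a permitted onset → onset /nw/, coda ∅.
V3 /q/ – V4 /a/: /w/ → onset of the next syllable (single consonants are always licit onsets).
So the parse is tib.mwq.nwq.wa.
Classifying each syllable: /tib/ (closed), /mwq/ (open), /nwq/ (open), /wa/ (open).
Closed syllables: 1.

1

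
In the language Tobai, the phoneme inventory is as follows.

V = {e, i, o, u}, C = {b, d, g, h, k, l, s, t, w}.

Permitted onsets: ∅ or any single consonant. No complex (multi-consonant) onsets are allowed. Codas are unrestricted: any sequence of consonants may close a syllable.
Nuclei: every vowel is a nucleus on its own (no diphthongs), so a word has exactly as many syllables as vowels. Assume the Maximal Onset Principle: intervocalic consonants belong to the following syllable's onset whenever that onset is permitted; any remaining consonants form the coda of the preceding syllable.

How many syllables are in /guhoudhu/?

4

Vowels present: u, o, u, u; each is a nucleus, giving 4 syllables.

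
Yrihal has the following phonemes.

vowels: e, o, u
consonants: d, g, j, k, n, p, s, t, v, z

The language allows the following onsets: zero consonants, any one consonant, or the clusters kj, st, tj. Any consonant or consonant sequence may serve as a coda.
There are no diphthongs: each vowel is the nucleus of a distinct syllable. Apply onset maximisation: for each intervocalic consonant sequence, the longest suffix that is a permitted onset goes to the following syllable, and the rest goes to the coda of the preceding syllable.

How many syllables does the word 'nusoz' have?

2

Vowels present: u, o; each is a nucleus, giving 2 syllables.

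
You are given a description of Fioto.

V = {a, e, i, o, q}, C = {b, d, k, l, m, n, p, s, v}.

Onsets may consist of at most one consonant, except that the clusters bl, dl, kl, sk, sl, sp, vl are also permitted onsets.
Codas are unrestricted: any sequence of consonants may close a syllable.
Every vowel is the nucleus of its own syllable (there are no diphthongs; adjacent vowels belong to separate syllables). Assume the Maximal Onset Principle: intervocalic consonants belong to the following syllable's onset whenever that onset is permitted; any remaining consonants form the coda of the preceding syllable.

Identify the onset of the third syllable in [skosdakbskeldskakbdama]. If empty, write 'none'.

The vowels are o, a, e, a, a, a — 6 nuclei, so 6 syllables.
V1 /o/ – V2 /a/: cluster /sd/ — the longest permitted-onset suffix is /d/; onset = /d/, preceding coda = /s/.
V2 /a/ – V3 /e/: /kbsk/; trying suffixes from longest down, /sk/ is the first permitted one, so coda /kb/ | onset /sk/.
V3 /e/ – V4 /a/: /ldsk/ splits as /ld/ + /sk/ (/sk/ is the longest suffix that is a licit onset).
V4 /a/ – V5 /a/: cluster /kbd/ — the longest permitted-onset suffix is /d/; onset = /d/, preceding coda = /kb/.
V5 /a/ – V6 /a/: /m/ is a single consonant, so it becomes the next onset.
Putting it together: skos.dakb.skeld.skakb.da.ma.
Syllable 3 is /skeld/: onset /sk/, nucleus /e/, coda /ld/.

sk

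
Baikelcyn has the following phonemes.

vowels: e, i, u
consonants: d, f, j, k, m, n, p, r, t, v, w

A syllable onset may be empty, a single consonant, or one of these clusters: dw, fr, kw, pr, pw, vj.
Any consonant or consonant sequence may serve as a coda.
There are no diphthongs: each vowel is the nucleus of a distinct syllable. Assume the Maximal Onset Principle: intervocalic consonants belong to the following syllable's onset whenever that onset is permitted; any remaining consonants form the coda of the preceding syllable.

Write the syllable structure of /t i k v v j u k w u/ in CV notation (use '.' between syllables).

CVCC.CCV.CCV

Vowels present: i, u, u; each is a nucleus, giving 3 syllables.
Between /i/ (V1) and /u/ (V2): /kvvj/ splits as /kv/ + /vj/ (/vj/ is the longest suffix that is a licit onset).
Between /u/ (V2) and /u/ (V3): /kw/ is a licit onset in full, so it all attaches to the next syllable.
So the parse is tikv.vju.kwu.
Mapping each syllable to C/V: /tikv/ → CVCC, /vju/ → CCV, /kwu/ → CCV.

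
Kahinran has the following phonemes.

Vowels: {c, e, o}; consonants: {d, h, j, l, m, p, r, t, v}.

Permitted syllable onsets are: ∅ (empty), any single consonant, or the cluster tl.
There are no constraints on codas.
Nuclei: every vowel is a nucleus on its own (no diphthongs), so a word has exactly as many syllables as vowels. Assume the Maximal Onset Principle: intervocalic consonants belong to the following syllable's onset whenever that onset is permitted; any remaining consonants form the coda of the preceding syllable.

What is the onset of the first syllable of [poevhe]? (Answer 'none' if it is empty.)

p

Vowels present: o, e, e; each is a nucleus, giving 3 syllables.
V1 /o/ – V2 /e/: no consonants, so the boundary falls immediately after /o/.
V2 /e/ – V3 /e/: /vh/ splits as /v/ + /h/ (/h/ is the longest suffix that is a licit onset).
Syllabification: po.ev.he.
Syllable 1 is /po/: onset /p/, nucleus /o/, coda ∅.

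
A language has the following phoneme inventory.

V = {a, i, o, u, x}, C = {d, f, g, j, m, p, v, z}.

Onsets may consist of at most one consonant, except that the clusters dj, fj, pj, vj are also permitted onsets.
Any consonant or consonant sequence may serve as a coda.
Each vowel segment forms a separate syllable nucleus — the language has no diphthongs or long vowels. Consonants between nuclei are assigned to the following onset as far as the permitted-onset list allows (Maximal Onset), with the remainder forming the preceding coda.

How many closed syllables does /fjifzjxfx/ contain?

Nuclei (vowels): i, x, x → 3 syllables.
Between /i/ (V1) and /x/ (V2): /fzj/ splits as /fz/ + /j/ (/j/ is the longest suffix that is a licit onset).
Between /x/ (V2) and /x/ (V3): just /f/ — single C goes to the following onset.
Putting it together: fjifz.jx.fx.
Classifying each syllable: /fjifz/ (closed), /jx/ (open), /fx/ (open).
Closed syllables: 1.

1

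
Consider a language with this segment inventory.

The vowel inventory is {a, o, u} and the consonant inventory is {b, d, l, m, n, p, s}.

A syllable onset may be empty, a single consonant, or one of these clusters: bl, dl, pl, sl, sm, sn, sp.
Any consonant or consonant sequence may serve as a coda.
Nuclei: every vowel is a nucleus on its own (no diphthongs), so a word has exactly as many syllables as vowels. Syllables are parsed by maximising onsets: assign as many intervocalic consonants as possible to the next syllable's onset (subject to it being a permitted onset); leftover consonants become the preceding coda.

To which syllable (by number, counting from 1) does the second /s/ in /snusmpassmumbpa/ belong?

Vowels present: u, a, u, a; each is a nucleus, giving 4 syllables.
σ1/σ2 boundary: cluster /smp/ — the longest permitted-onset suffix is /p/; onset = /p/, preceding coda = /sm/.
σ2/σ3 boundary: /ssm/ — longest licit onset from the right is /sm/, leaving /s/ as coda.
σ3/σ4 boundary: cluster /mbp/ — the longest permitted-onset suffix is /p/; onset = /p/, preceding coda = /mb/.
Result: snusm.pas.smumb.pa.
The second /s/ is in the coda of syllable 1 (/snusm/).

1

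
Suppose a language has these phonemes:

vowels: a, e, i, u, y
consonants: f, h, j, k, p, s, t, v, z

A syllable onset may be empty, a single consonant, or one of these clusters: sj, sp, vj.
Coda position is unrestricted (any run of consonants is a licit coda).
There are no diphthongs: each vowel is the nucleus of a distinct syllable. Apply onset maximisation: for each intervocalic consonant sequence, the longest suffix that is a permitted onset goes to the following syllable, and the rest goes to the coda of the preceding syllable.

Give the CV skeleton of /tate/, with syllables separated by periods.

Nuclei (vowels): a, e → 2 syllables.
V1 /a/ – V2 /e/: /t/ is a single consonant, so it becomes the next onset.
Putting it together: ta.te.
Mapping each syllable to C/V: /ta/ → CV, /te/ → CV.

CV.CV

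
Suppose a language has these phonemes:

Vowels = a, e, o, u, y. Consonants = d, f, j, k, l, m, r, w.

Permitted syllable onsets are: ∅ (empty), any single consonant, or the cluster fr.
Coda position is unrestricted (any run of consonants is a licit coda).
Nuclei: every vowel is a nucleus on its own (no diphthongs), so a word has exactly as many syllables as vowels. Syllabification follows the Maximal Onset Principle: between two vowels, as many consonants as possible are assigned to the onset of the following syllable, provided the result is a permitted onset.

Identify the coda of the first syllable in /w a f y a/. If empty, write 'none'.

none

Vowels present: a, y, a; each is a nucleus, giving 3 syllables.
Between /a/ (V1) and /y/ (V2): /f/ → onset of the next syllable (single consonants are always licit onsets).
Between /y/ (V2) and /a/ (V3): no consonants, so the boundary falls immediately after /y/.
Syllabification: wa.fy.a.
Syllable 1 is /wa/: onset /w/, nucleus /a/, coda ∅.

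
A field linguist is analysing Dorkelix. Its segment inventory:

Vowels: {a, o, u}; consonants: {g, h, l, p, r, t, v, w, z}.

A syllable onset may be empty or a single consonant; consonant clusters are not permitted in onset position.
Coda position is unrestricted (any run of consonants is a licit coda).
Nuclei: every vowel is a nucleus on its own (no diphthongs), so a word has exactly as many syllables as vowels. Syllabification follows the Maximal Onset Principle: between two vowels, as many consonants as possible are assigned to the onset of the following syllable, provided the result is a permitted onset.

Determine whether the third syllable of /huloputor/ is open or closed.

open

The vowels are u, o, u, o — 4 nuclei, so 4 syllables.
V1 /u/ – V2 /o/: just /l/ — single C goes to the following onset.
V2 /o/ – V3 /u/: just /p/ — single C goes to the following onset.
V3 /u/ – V4 /o/: /t/ → onset of the next syllable (single consonants are always licit onsets).
Putting it together: hu.lo.pu.tor.
Syllable 3 is /pu/; it ends in its nucleus with no coda, so it is open.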